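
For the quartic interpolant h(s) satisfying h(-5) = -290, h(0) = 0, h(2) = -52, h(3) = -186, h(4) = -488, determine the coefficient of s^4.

L_0(s) = s(s - 2)(s - 3)(s - 4) / [2520] = (1/2520)s^4 - (1/280)s^3 + (13/1260)s^2 - (1/105)s
L_1(s) = (s + 5)(s - 2)(s - 3)(s - 4) / [-120] = -(1/120)s^4 + (1/30)s^3 + (19/120)s^2 - (53/60)s + 1
L_2(s) = (s + 5)s(s - 3)(s - 4) / [28] = (1/28)s^4 - (1/14)s^3 - (23/28)s^2 + (15/7)s
L_3(s) = (s + 5)s(s - 2)(s - 4) / [-24] = -(1/24)s^4 + (1/24)s^3 + (11/12)s^2 - (5/3)s
L_4(s) = (s + 5)s(s - 2)(s - 3) / [72] = (1/72)s^4 - (19/72)s^2 + (5/12)s
h(s) = (-290)·L_0 + 0·L_1 + (-52)·L_2 + (-186)·L_3 + (-488)·L_4
Only the coefficient of s^4 is needed; take it from each L_i and combine:
(-290)·(1/2520) + 0·(-1/120) + (-52)·(1/28) + (-186)·(-1/24) + (-488)·(1/72) = -1

-1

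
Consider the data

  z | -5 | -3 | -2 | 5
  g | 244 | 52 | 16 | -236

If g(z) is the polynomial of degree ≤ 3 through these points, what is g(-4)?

L_0(-4) = (-1)·(-2)·(-9)/[(-2)·(-3)·(-10)] = 3/10
L_1(-4) = (1)·(-2)·(-9)/[(2)·(-1)·(-8)] = 9/8
L_2(-4) = (1)·(-1)·(-9)/[(3)·(1)·(-7)] = -3/7
L_3(-4) = (1)·(-1)·(-2)/[(10)·(8)·(7)] = 1/280
Sum: 244·(3/10) + 52·(9/8) + 16·(-3/7) + (-236)·(1/280) = 124

124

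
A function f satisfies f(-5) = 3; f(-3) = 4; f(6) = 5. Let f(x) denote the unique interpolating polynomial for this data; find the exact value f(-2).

Evaluate each Lagrange basis at x = -2:
L_0(-2) = (1)·(-8)/[(-2)·(-11)] = -4/11
L_1(-2) = (3)·(-8)/[(2)·(-9)] = 4/3
L_2(-2) = (3)·(1)/[(11)·(9)] = 1/33
Sum: 3·(-4/11) + 4·(4/3) + 5·(1/33) = 145/33

145/33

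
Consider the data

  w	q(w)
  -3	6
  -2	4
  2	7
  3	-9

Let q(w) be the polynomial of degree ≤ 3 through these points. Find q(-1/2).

Evaluate each Lagrange basis at w = -1/2:
L_0(-1/2) = (3/2)·(-5/2)·(-7/2)/[(-1)·(-5)·(-6)] = -7/16
L_1(-1/2) = (5/2)·(-5/2)·(-7/2)/[(1)·(-4)·(-5)] = 35/32
L_2(-1/2) = (5/2)·(3/2)·(-7/2)/[(5)·(4)·(-1)] = 21/32
L_3(-1/2) = (5/2)·(3/2)·(-5/2)/[(6)·(5)·(1)] = -5/16
Sum: 6·(-7/16) + 4·(35/32) + 7·(21/32) + (-9)·(-5/16) = 293/32

293/32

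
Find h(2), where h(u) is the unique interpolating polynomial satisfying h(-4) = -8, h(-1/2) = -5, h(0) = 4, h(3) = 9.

Evaluate each Lagrange basis at u = 2:
L_0(2) = (5/2)·(2)·(-1)/[(-7/2)·(-4)·(-7)] = 5/98
L_1(2) = (6)·(2)·(-1)/[(7/2)·(-1/2)·(-7/2)] = -96/49
L_2(2) = (6)·(5/2)·(-1)/[(4)·(1/2)·(-3)] = 5/2
L_3(2) = (6)·(5/2)·(2)/[(7)·(7/2)·(3)] = 20/49
Sum: (-8)·(5/98) + (-5)·(-96/49) + 4·(5/2) + 9·(20/49) = 1130/49

1130/49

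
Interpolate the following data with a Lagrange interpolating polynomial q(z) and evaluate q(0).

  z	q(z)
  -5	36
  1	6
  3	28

1

Evaluate each Lagrange basis at z = 0:
L_0(0) = (-1)·(-3)/[(-6)·(-8)] = 1/16
L_1(0) = (5)·(-3)/[(6)·(-2)] = 5/4
L_2(0) = (5)·(-1)/[(8)·(2)] = -5/16
Sum: 36·(1/16) + 6·(5/4) + 28·(-5/16) = 1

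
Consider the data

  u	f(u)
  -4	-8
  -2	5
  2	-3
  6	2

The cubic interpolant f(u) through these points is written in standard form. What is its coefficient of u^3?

35/192

Build the Lagrange basis polynomials:
L_0(u) = (u + 2)(u - 2)(u - 6) / [-120] = -(1/120)u^3 + (1/20)u^2 + (1/30)u - 1/5
L_1(u) = (u + 4)(u - 2)(u - 6) / [64] = (1/64)u^3 - (1/16)u^2 - (5/16)u + 3/4
L_2(u) = (u + 4)(u + 2)(u - 6) / [-96] = -(1/96)u^3 + (7/24)u + 1/2
L_3(u) = (u + 4)(u + 2)(u - 2) / [320] = (1/320)u^3 + (1/80)u^2 - (1/80)u - 1/20
f(u) = (-8)·L_0 + 5·L_1 + (-3)·L_2 + 2·L_3
Only the coefficient of u^3 is needed; take it from each L_i and combine:
(-8)·(-1/120) + 5·(1/64) + (-3)·(-1/96) + 2·(1/320) = 35/192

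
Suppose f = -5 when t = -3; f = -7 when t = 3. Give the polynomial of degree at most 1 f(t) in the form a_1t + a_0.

f(t) = -(1/3)t - 6

Build the Lagrange basis polynomials:
L_0(t) = (t - 3) / [-6] = -(1/6)t + 1/2
L_1(t) = (t + 3) / [6] = (1/6)t + 1/2
f(t) = (-5)·L_0 + (-7)·L_1
  (-5)·L_0(t) = (5/6)t - 5/2
  (-7)·L_1(t) = -(7/6)t - 7/2
Adding term by term: -(1/3)t - 6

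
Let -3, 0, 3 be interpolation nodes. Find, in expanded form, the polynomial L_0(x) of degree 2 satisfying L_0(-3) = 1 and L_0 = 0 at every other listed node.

L_0(x) = (1/18)x^2 - (1/6)x

L_0(x) = x(x - 3) / [(-3)·(-6)]
       = (x^2 - 3x) / (18)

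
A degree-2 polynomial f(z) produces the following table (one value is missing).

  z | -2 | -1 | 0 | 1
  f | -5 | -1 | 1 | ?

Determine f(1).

1

The 3 known values determine f uniquely (degree ≤ 2).
L_0(1) = (2)·(1)/[(-1)·(-2)] = 1
L_1(1) = (3)·(1)/[(1)·(-1)] = -3
L_2(1) = (3)·(2)/[(2)·(1)] = 3
Sum: (-5)·(1) + (-1)·(-3) + 1·(3) = 1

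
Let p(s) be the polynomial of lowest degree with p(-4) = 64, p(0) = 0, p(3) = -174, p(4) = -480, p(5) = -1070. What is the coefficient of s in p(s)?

Build the Lagrange basis polynomials:
L_0(s) = s(s - 3)(s - 4)(s - 5) / [2016] = (1/2016)s^4 - (1/168)s^3 + (47/2016)s^2 - (5/168)s
L_1(s) = (s + 4)(s - 3)(s - 4)(s - 5) / [-240] = -(1/240)s^4 + (1/30)s^3 + (1/240)s^2 - (8/15)s + 1
L_2(s) = (s + 4)s(s - 4)(s - 5) / [42] = (1/42)s^4 - (5/42)s^3 - (8/21)s^2 + (40/21)s
L_3(s) = (s + 4)s(s - 3)(s - 5) / [-32] = -(1/32)s^4 + (1/8)s^3 + (17/32)s^2 - (15/8)s
L_4(s) = (s + 4)s(s - 3)(s - 4) / [90] = (1/90)s^4 - (1/30)s^3 - (8/45)s^2 + (8/15)s
p(s) = 64·L_0 + 0·L_1 + (-174)·L_2 + (-480)·L_3 + (-1070)·L_4
Only the coefficient of s is needed; take it from each L_i and combine:
64·(-5/168) + 0·(-8/15) + (-174)·(40/21) + (-480)·(-15/8) + (-1070)·(8/15) = -4

-4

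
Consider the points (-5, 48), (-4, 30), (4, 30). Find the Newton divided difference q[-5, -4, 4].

q[-5,-4] = (30 - 48) / (-4 - (-5)) = -18
q[-4,4] = (30 - 30) / (4 - (-4)) = 0
q[-5,-4,4] = (0 - (-18)) / (4 - (-5)) = 2

2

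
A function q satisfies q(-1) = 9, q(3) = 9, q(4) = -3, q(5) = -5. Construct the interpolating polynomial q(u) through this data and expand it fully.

q(u) = (37/30)u^3 - (49/5)u^2 + (329/30)u + 31

Build the Lagrange basis polynomials:
L_0(u) = (u - 3)(u - 4)(u - 5) / [-120] = -(1/120)u^3 + (1/10)u^2 - (47/120)u + 1/2
L_1(u) = (u + 1)(u - 4)(u - 5) / [8] = (1/8)u^3 - u^2 + (11/8)u + 5/2
L_2(u) = (u + 1)(u - 3)(u - 5) / [-5] = -(1/5)u^3 + (7/5)u^2 - (7/5)u - 3
L_3(u) = (u + 1)(u - 3)(u - 4) / [12] = (1/12)u^3 - (1/2)u^2 + (5/12)u + 1
q(u) = 9·L_0 + 9·L_1 + (-3)·L_2 + (-5)·L_3
  9·L_0(u) = -(3/40)u^3 + (9/10)u^2 - (141/40)u + 9/2
  9·L_1(u) = (9/8)u^3 - 9u^2 + (99/8)u + 45/2
  (-3)·L_2(u) = (3/5)u^3 - (21/5)u^2 + (21/5)u + 9
  (-5)·L_3(u) = -(5/12)u^3 + (5/2)u^2 - (25/12)u - 5
Adding term by term: (37/30)u^3 - (49/5)u^2 + (329/30)u + 31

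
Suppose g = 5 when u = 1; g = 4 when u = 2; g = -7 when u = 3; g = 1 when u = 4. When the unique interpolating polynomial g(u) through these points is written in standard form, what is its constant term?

-33

L_0(u) = (u - 2)(u - 3)(u - 4) / [-6] = -(1/6)u^3 + (3/2)u^2 - (13/3)u + 4
L_1(u) = (u - 1)(u - 3)(u - 4) / [2] = (1/2)u^3 - 4u^2 + (19/2)u - 6
L_2(u) = (u - 1)(u - 2)(u - 4) / [-2] = -(1/2)u^3 + (7/2)u^2 - 7u + 4
L_3(u) = (u - 1)(u - 2)(u - 3) / [6] = (1/6)u^3 - u^2 + (11/6)u - 1
g(u) = 5·L_0 + 4·L_1 + (-7)·L_2 + 1·L_3
Only the constant term is needed; take it from each L_i and combine:
5·(4) + 4·(-6) + (-7)·(4) + 1·(-1) = -33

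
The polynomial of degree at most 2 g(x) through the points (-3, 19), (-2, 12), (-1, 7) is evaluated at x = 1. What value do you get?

3

Using Newton's divided-difference form:
g[-3,-2] = (12 - 19) / (-2 - (-3)) = -7
g[-2,-1] = (7 - 12) / (-1 - (-2)) = -5
g[-3,-2,-1] = (-5 - (-7)) / (-1 - (-3)) = 1
g(1) = 19 + (-7)·(4) + 1·(4)·(3) = 3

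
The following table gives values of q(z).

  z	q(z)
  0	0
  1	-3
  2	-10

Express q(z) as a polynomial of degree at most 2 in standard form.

q(z) = -2z^2 - z

Build the Lagrange basis polynomials:
L_0(z) = (z - 1)(z - 2) / [2] = (1/2)z^2 - (3/2)z + 1
L_1(z) = z(z - 2) / [-1] = -z^2 + 2z
L_2(z) = z(z - 1) / [2] = (1/2)z^2 - (1/2)z
q(z) = 0·L_0 + (-3)·L_1 + (-10)·L_2
  0·L_0(z) = 0
  (-3)·L_1(z) = 3z^2 - 6z
  (-10)·L_2(z) = -5z^2 + 5z
Adding term by term: -2z^2 - z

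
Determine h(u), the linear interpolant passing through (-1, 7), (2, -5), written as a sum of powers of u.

L_0(u) = (u - 2) / [-3] = -(1/3)u + 2/3
L_1(u) = (u + 1) / [3] = (1/3)u + 1/3
h(u) = 7·L_0 + (-5)·L_1
  7·L_0(u) = -(7/3)u + 14/3
  (-5)·L_1(u) = -(5/3)u - 5/3
Adding term by term: -4u + 3

h(u) = -4u + 3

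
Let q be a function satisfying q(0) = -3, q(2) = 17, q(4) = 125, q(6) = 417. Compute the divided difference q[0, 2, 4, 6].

2

q[0,2] = (17 - (-3)) / (2 - 0) = 10
q[2,4] = (125 - 17) / (4 - 2) = 54
q[4,6] = (417 - 125) / (6 - 4) = 146
q[0,2,4] = (54 - 10) / (4 - 0) = 11
q[2,4,6] = (146 - 54) / (6 - 2) = 23
q[0,2,4,6] = (23 - 11) / (6 - 0) = 2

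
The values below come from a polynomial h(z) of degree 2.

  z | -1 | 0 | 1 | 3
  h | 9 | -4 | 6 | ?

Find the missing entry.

95

The 3 known values determine h uniquely (degree ≤ 2).
Evaluate each Lagrange basis at z = 3:
L_0(3) = (3)·(2)/[(-1)·(-2)] = 3
L_1(3) = (4)·(2)/[(1)·(-1)] = -8
L_2(3) = (4)·(3)/[(2)·(1)] = 6
Sum: 9·(3) + (-4)·(-8) + 6·(6) = 95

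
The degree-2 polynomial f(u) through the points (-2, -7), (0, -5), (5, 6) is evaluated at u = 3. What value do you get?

Evaluate each Lagrange basis at u = 3:
L_0(3) = (3)·(-2)/[(-2)·(-7)] = -3/7
L_1(3) = (5)·(-2)/[(2)·(-5)] = 1
L_2(3) = (5)·(3)/[(7)·(5)] = 3/7
Sum: (-7)·(-3/7) + (-5)·(1) + 6·(3/7) = 4/7

4/7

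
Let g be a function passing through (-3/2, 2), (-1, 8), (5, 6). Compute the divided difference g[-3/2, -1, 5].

g[-3/2,-1] = (8 - 2) / (-1 - (-3/2)) = 12
g[-1,5] = (6 - 8) / (5 - (-1)) = -1/3
g[-3/2,-1,5] = (-1/3 - 12) / (5 - (-3/2)) = -74/39

-74/39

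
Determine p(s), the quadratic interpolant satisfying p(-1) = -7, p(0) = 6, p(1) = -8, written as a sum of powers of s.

p(s) = -(27/2)s^2 - (1/2)s + 6

Build the Lagrange basis polynomials:
L_0(s) = s(s - 1) / [2] = (1/2)s^2 - (1/2)s
L_1(s) = (s + 1)(s - 1) / [-1] = -s^2 + 1
L_2(s) = (s + 1)s / [2] = (1/2)s^2 + (1/2)s
p(s) = (-7)·L_0 + 6·L_1 + (-8)·L_2
  (-7)·L_0(s) = -(7/2)s^2 + (7/2)s
  6·L_1(s) = -6s^2 + 6
  (-8)·L_2(s) = -4s^2 - 4s
Adding term by term: -(27/2)s^2 - (1/2)s + 6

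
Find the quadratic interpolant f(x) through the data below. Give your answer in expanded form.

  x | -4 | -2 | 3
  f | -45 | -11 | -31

L_0(x) = (x + 2)(x - 3) / [14] = (1/14)x^2 - (1/14)x - 3/7
L_1(x) = (x + 4)(x - 3) / [-10] = -(1/10)x^2 - (1/10)x + 6/5
L_2(x) = (x + 4)(x + 2) / [35] = (1/35)x^2 + (6/35)x + 8/35
f(x) = (-45)·L_0 + (-11)·L_1 + (-31)·L_2
  (-45)·L_0(x) = -(45/14)x^2 + (45/14)x + 135/7
  (-11)·L_1(x) = (11/10)x^2 + (11/10)x - 66/5
  (-31)·L_2(x) = -(31/35)x^2 - (186/35)x - 248/35
Adding term by term: -3x^2 - x - 1

f(x) = -3x^2 - x - 1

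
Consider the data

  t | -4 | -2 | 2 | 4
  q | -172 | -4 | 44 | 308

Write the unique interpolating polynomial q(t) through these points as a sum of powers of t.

q(t) = 4t^3 + 4t^2 - 4t + 4

Build the Lagrange basis polynomials:
L_0(t) = (t + 2)(t - 2)(t - 4) / [-96] = -(1/96)t^3 + (1/24)t^2 + (1/24)t - 1/6
L_1(t) = (t + 4)(t - 2)(t - 4) / [48] = (1/48)t^3 - (1/24)t^2 - (1/3)t + 2/3
L_2(t) = (t + 4)(t + 2)(t - 4) / [-48] = -(1/48)t^3 - (1/24)t^2 + (1/3)t + 2/3
L_3(t) = (t + 4)(t + 2)(t - 2) / [96] = (1/96)t^3 + (1/24)t^2 - (1/24)t - 1/6
q(t) = (-172)·L_0 + (-4)·L_1 + 44·L_2 + 308·L_3
  (-172)·L_0(t) = (43/24)t^3 - (43/6)t^2 - (43/6)t + 86/3
  (-4)·L_1(t) = -(1/12)t^3 + (1/6)t^2 + (4/3)t - 8/3
  44·L_2(t) = -(11/12)t^3 - (11/6)t^2 + (44/3)t + 88/3
  308·L_3(t) = (77/24)t^3 + (77/6)t^2 - (77/6)t - 154/3
Adding term by term: 4t^3 + 4t^2 - 4t + 4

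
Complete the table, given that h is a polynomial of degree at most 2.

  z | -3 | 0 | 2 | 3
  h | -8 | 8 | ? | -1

The 3 known values determine h uniquely (degree ≤ 2).
Evaluate each Lagrange basis at z = 2:
L_0(2) = (2)·(-1)/[(-3)·(-6)] = -1/9
L_1(2) = (5)·(-1)/[(3)·(-3)] = 5/9
L_2(2) = (5)·(2)/[(6)·(3)] = 5/9
Sum: (-8)·(-1/9) + 8·(5/9) + (-1)·(5/9) = 43/9

43/9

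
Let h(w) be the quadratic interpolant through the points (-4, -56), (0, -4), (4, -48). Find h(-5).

Evaluate each Lagrange basis at w = -5:
L_0(-5) = (-5)·(-9)/[(-4)·(-8)] = 45/32
L_1(-5) = (-1)·(-9)/[(4)·(-4)] = -9/16
L_2(-5) = (-1)·(-5)/[(8)·(4)] = 5/32
Sum: (-56)·(45/32) + (-4)·(-9/16) + (-48)·(5/32) = -84

-84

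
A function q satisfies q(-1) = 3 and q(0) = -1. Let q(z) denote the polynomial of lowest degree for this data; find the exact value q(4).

L_0(4) = (4)/[(-1)] = -4
L_1(4) = (5)/[(1)] = 5
Sum: 3·(-4) + (-1)·(5) = -17

-17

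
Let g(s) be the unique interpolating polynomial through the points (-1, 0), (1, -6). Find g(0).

-3

Evaluate each Lagrange basis at s = 0:
L_0(0) = (-1)/[(-2)] = 1/2
L_1(0) = (1)/[(2)] = 1/2
Sum: 0 + (-6)·(1/2) = -3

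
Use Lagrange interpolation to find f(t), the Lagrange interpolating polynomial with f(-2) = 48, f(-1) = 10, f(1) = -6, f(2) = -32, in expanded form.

f(t) = -4t^3 + 2t^2 - 4t

Build the Lagrange basis polynomials:
L_0(t) = (t + 1)(t - 1)(t - 2) / [-12] = -(1/12)t^3 + (1/6)t^2 + (1/12)t - 1/6
L_1(t) = (t + 2)(t - 1)(t - 2) / [6] = (1/6)t^3 - (1/6)t^2 - (2/3)t + 2/3
L_2(t) = (t + 2)(t + 1)(t - 2) / [-6] = -(1/6)t^3 - (1/6)t^2 + (2/3)t + 2/3
L_3(t) = (t + 2)(t + 1)(t - 1) / [12] = (1/12)t^3 + (1/6)t^2 - (1/12)t - 1/6
f(t) = 48·L_0 + 10·L_1 + (-6)·L_2 + (-32)·L_3
  48·L_0(t) = -4t^3 + 8t^2 + 4t - 8
  10·L_1(t) = (5/3)t^3 - (5/3)t^2 - (20/3)t + 20/3
  (-6)·L_2(t) = t^3 + t^2 - 4t - 4
  (-32)·L_3(t) = -(8/3)t^3 - (16/3)t^2 + (8/3)t + 16/3
Adding term by term: -4t^3 + 2t^2 - 4t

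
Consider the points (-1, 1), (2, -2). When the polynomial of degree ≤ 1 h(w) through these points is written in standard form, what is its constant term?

Build the Lagrange basis polynomials:
L_0(w) = (w - 2) / [-3] = -(1/3)w + 2/3
L_1(w) = (w + 1) / [3] = (1/3)w + 1/3
h(w) = 1·L_0 + (-2)·L_1
Only the constant term is needed; take it from each L_i and combine:
1·(2/3) + (-2)·(1/3) = 0

0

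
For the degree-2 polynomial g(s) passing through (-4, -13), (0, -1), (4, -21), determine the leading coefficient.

-1

The leading coefficient equals the top divided difference g[-4,0,4].
g[-4,0] = (-1 - (-13)) / (0 - (-4)) = 3
g[0,4] = (-21 - (-1)) / (4 - 0) = -5
g[-4,0,4] = (-5 - 3) / (4 - (-4)) = -1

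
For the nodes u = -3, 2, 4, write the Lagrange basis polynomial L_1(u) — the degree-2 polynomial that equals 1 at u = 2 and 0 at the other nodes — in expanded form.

L_1(u) = (u + 3)(u - 4) / [(5)·(-2)]
       = (u^2 - u - 12) / (-10)

L_1(u) = -(1/10)u^2 + (1/10)u + 6/5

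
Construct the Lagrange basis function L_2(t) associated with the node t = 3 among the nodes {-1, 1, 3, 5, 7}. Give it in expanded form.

L_2(t) = (1/64)t^4 - (3/16)t^3 + (17/32)t^2 + (3/16)t - 35/64

L_2(t) = (t + 1)(t - 1)(t - 5)(t - 7) / [(4)·(2)·(-2)·(-4)]
       = (t^4 - 12t^3 + 34t^2 + 12t - 35) / (64)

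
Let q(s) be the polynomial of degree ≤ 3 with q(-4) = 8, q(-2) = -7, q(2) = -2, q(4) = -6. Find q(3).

-53/24

Using Newton's divided-difference form:
q[-4,-2] = (-7 - 8) / (-2 - (-4)) = -15/2
q[-2,2] = (-2 - (-7)) / (2 - (-2)) = 5/4
q[2,4] = (-6 - (-2)) / (4 - 2) = -2
q[-4,-2,2] = (5/4 - (-15/2)) / (2 - (-4)) = 35/24
q[-2,2,4] = (-2 - 5/4) / (4 - (-2)) = -13/24
q[-4,-2,2,4] = (-13/24 - 35/24) / (4 - (-4)) = -1/4
q(3) = 8 + (-15/2)·(7) + (35/24)·(7)·(5) + (-1/4)·(7)·(5)·(1) = -53/24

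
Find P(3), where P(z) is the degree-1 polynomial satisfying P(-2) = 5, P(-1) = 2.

-10

Evaluate each Lagrange basis at z = 3:
L_0(3) = (4)/[(-1)] = -4
L_1(3) = (5)/[(1)] = 5
Sum: 5·(-4) + 2·(5) = -10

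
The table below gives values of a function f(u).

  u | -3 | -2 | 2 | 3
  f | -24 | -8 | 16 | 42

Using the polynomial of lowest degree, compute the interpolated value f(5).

160

Evaluate each Lagrange basis at u = 5:
L_0(5) = (7)·(3)·(2)/[(-1)·(-5)·(-6)] = -7/5
L_1(5) = (8)·(3)·(2)/[(1)·(-4)·(-5)] = 12/5
L_2(5) = (8)·(7)·(2)/[(5)·(4)·(-1)] = -28/5
L_3(5) = (8)·(7)·(3)/[(6)·(5)·(1)] = 28/5
Sum: (-24)·(-7/5) + (-8)·(12/5) + 16·(-28/5) + 42·(28/5) = 160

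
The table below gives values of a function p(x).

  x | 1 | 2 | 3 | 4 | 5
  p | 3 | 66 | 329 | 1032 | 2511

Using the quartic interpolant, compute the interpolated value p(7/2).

2427/4

L_0(7/2) = (3/2)·(1/2)·(-1/2)·(-3/2)/[(-1)·(-2)·(-3)·(-4)] = 3/128
L_1(7/2) = (5/2)·(1/2)·(-1/2)·(-3/2)/[(1)·(-1)·(-2)·(-3)] = -5/32
L_2(7/2) = (5/2)·(3/2)·(-1/2)·(-3/2)/[(2)·(1)·(-1)·(-2)] = 45/64
L_3(7/2) = (5/2)·(3/2)·(1/2)·(-3/2)/[(3)·(2)·(1)·(-1)] = 15/32
L_4(7/2) = (5/2)·(3/2)·(1/2)·(-1/2)/[(4)·(3)·(2)·(1)] = -5/128
Sum: 3·(3/128) + 66·(-5/32) + 329·(45/64) + 1032·(15/32) + 2511·(-5/128) = 2427/4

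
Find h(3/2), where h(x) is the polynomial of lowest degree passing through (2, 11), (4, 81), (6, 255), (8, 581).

Using Newton's divided-difference form:
h[2,4] = (81 - 11) / (4 - 2) = 35
h[4,6] = (255 - 81) / (6 - 4) = 87
h[6,8] = (581 - 255) / (8 - 6) = 163
h[2,4,6] = (87 - 35) / (6 - 2) = 13
h[4,6,8] = (163 - 87) / (8 - 4) = 19
h[2,4,6,8] = (19 - 13) / (8 - 2) = 1
h(3/2) = 11 + 35·(-1/2) + 13·(-1/2)·(-5/2) + 1·(-1/2)·(-5/2)·(-9/2) = 33/8

33/8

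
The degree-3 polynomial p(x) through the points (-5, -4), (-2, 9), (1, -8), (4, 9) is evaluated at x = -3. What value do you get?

904/81

L_0(-3) = (-1)·(-4)·(-7)/[(-3)·(-6)·(-9)] = 14/81
L_1(-3) = (2)·(-4)·(-7)/[(3)·(-3)·(-6)] = 28/27
L_2(-3) = (2)·(-1)·(-7)/[(6)·(3)·(-3)] = -7/27
L_3(-3) = (2)·(-1)·(-4)/[(9)·(6)·(3)] = 4/81
Sum: (-4)·(14/81) + 9·(28/27) + (-8)·(-7/27) + 9·(4/81) = 904/81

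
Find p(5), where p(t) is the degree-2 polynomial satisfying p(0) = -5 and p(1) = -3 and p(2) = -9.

Evaluate each Lagrange basis at t = 5:
L_0(5) = (4)·(3)/[(-1)·(-2)] = 6
L_1(5) = (5)·(3)/[(1)·(-1)] = -15
L_2(5) = (5)·(4)/[(2)·(1)] = 10
Sum: (-5)·(6) + (-3)·(-15) + (-9)·(10) = -75

-75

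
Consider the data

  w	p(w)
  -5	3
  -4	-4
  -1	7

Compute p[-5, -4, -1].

8/3

p[-5,-4] = (-4 - 3) / (-4 - (-5)) = -7
p[-4,-1] = (7 - (-4)) / (-1 - (-4)) = 11/3
p[-5,-4,-1] = (11/3 - (-7)) / (-1 - (-5)) = 8/3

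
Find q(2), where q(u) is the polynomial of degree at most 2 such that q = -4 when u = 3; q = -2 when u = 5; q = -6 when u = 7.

Evaluate each Lagrange basis at u = 2:
L_0(2) = (-3)·(-5)/[(-2)·(-4)] = 15/8
L_1(2) = (-1)·(-5)/[(2)·(-2)] = -5/4
L_2(2) = (-1)·(-3)/[(4)·(2)] = 3/8
Sum: (-4)·(15/8) + (-2)·(-5/4) + (-6)·(3/8) = -29/4

-29/4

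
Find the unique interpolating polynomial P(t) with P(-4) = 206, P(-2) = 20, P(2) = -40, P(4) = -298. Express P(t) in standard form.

Newton's divided differences:
P[-4,-2] = (20 - 206) / (-2 - (-4)) = -93
P[-2,2] = (-40 - 20) / (2 - (-2)) = -15
P[2,4] = (-298 - (-40)) / (4 - 2) = -129
P[-4,-2,2] = (-15 - (-93)) / (2 - (-4)) = 13
P[-2,2,4] = (-129 - (-15)) / (4 - (-2)) = -19
P[-4,-2,2,4] = (-19 - 13) / (4 - (-4)) = -4
P(t) = 206 + (-93)·(t + 4) + 13·(t + 4)(t + 2) + (-4)·(t + 4)(t + 2)(t - 2)
Expanding: P(t) = -4t^3 - 3t^2 + t + 2

P(t) = -4t^3 - 3t^2 + t + 2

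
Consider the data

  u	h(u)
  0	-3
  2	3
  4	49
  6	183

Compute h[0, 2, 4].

5

h[0,2] = (3 - (-3)) / (2 - 0) = 3
h[2,4] = (49 - 3) / (4 - 2) = 23
h[0,2,4] = (23 - 3) / (4 - 0) = 5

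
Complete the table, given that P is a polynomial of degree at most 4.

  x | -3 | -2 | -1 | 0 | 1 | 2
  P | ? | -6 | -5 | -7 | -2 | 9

The 5 known values determine P uniquely (degree ≤ 4).
Evaluate each Lagrange basis at x = -3:
L_0(-3) = (-2)·(-3)·(-4)·(-5)/[(-1)·(-2)·(-3)·(-4)] = 5
L_1(-3) = (-1)·(-3)·(-4)·(-5)/[(1)·(-1)·(-2)·(-3)] = -10
L_2(-3) = (-1)·(-2)·(-4)·(-5)/[(2)·(1)·(-1)·(-2)] = 10
L_3(-3) = (-1)·(-2)·(-3)·(-5)/[(3)·(2)·(1)·(-1)] = -5
L_4(-3) = (-1)·(-2)·(-3)·(-4)/[(4)·(3)·(2)·(1)] = 1
Sum: (-6)·(5) + (-5)·(-10) + (-7)·(10) + (-2)·(-5) + 9·(1) = -31

-31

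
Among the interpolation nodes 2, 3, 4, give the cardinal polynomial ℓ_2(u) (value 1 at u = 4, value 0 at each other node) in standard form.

ℓ_2(u) = (1/2)u^2 - (5/2)u + 3

ℓ_2(u) = (u - 2)(u - 3) / [(2)·(1)]
       = (u^2 - 5u + 6) / (2)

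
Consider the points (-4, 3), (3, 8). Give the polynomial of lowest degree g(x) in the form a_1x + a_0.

Build the Lagrange basis polynomials:
L_0(x) = (x - 3) / [-7] = -(1/7)x + 3/7
L_1(x) = (x + 4) / [7] = (1/7)x + 4/7
g(x) = 3·L_0 + 8·L_1
  3·L_0(x) = -(3/7)x + 9/7
  8·L_1(x) = (8/7)x + 32/7
Adding term by term: (5/7)x + 41/7

g(x) = (5/7)x + 41/7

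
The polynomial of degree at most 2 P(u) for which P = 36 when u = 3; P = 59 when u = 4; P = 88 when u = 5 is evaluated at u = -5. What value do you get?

Using Newton's divided-difference form:
P[3,4] = (59 - 36) / (4 - 3) = 23
P[4,5] = (88 - 59) / (5 - 4) = 29
P[3,4,5] = (29 - 23) / (5 - 3) = 3
P(-5) = 36 + 23·(-8) + 3·(-8)·(-9) = 68

68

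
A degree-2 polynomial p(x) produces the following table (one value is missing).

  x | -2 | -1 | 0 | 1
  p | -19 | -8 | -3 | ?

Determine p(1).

-4

The 3 known values determine p uniquely (degree ≤ 2).
Evaluate each Lagrange basis at x = 1:
L_0(1) = (2)·(1)/[(-1)·(-2)] = 1
L_1(1) = (3)·(1)/[(1)·(-1)] = -3
L_2(1) = (3)·(2)/[(2)·(1)] = 3
Sum: (-19)·(1) + (-8)·(-3) + (-3)·(3) = -4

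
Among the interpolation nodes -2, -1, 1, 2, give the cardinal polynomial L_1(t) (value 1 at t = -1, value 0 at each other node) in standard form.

L_1(t) = (t + 2)(t - 1)(t - 2) / [(1)·(-2)·(-3)]
       = (t^3 - t^2 - 4t + 4) / (6)

L_1(t) = (1/6)t^3 - (1/6)t^2 - (2/3)t + 2/3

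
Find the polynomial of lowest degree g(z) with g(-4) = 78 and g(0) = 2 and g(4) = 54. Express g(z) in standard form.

g(z) = 4z^2 - 3z + 2

Build the Lagrange basis polynomials:
L_0(z) = z(z - 4) / [32] = (1/32)z^2 - (1/8)z
L_1(z) = (z + 4)(z - 4) / [-16] = -(1/16)z^2 + 1
L_2(z) = (z + 4)z / [32] = (1/32)z^2 + (1/8)z
g(z) = 78·L_0 + 2·L_1 + 54·L_2
  78·L_0(z) = (39/16)z^2 - (39/4)z
  2·L_1(z) = -(1/8)z^2 + 2
  54·L_2(z) = (27/16)z^2 + (27/4)z
Adding term by term: 4z^2 - 3z + 2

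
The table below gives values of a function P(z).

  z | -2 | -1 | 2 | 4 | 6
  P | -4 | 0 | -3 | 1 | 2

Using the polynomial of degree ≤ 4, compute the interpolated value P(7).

-52/7

L_0(7) = (8)·(5)·(3)·(1)/[(-1)·(-4)·(-6)·(-8)] = 5/8
L_1(7) = (9)·(5)·(3)·(1)/[(1)·(-3)·(-5)·(-7)] = -9/7
L_2(7) = (9)·(8)·(3)·(1)/[(4)·(3)·(-2)·(-4)] = 9/4
L_3(7) = (9)·(8)·(5)·(1)/[(6)·(5)·(2)·(-2)] = -3
L_4(7) = (9)·(8)·(5)·(3)/[(8)·(7)·(4)·(2)] = 135/56
Sum: (-4)·(5/8) + 0 + (-3)·(9/4) + 1·(-3) + 2·(135/56) = -52/7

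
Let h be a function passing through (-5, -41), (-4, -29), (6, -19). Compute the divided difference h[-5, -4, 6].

-1

h[-5,-4] = (-29 - (-41)) / (-4 - (-5)) = 12
h[-4,6] = (-19 - (-29)) / (6 - (-4)) = 1
h[-5,-4,6] = (1 - 12) / (6 - (-5)) = -1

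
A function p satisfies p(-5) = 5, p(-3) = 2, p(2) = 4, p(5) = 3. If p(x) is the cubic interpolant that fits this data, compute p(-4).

843/280

Evaluate each Lagrange basis at x = -4:
L_0(-4) = (-1)·(-6)·(-9)/[(-2)·(-7)·(-10)] = 27/70
L_1(-4) = (1)·(-6)·(-9)/[(2)·(-5)·(-8)] = 27/40
L_2(-4) = (1)·(-1)·(-9)/[(7)·(5)·(-3)] = -3/35
L_3(-4) = (1)·(-1)·(-6)/[(10)·(8)·(3)] = 1/40
Sum: 5·(27/70) + 2·(27/40) + 4·(-3/35) + 3·(1/40) = 843/280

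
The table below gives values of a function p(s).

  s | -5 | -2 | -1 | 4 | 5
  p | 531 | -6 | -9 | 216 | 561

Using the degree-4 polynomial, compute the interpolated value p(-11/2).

12861/16

Evaluate each Lagrange basis at s = -11/2:
L_0(-11/2) = (-7/2)·(-9/2)·(-19/2)·(-21/2)/[(-3)·(-4)·(-9)·(-10)] = 931/640
L_1(-11/2) = (-1/2)·(-9/2)·(-19/2)·(-21/2)/[(3)·(-1)·(-6)·(-7)] = -57/32
L_2(-11/2) = (-1/2)·(-7/2)·(-19/2)·(-21/2)/[(4)·(1)·(-5)·(-6)] = 931/640
L_3(-11/2) = (-1/2)·(-7/2)·(-9/2)·(-21/2)/[(9)·(6)·(5)·(-1)] = -49/160
L_4(-11/2) = (-1/2)·(-7/2)·(-9/2)·(-19/2)/[(10)·(7)·(6)·(1)] = 57/320
Sum: 531·(931/640) + (-6)·(-57/32) + (-9)·(931/640) + 216·(-49/160) + 561·(57/320) = 12861/16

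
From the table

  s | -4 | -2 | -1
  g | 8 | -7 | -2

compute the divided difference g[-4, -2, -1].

25/6

g[-4,-2] = (-7 - 8) / (-2 - (-4)) = -15/2
g[-2,-1] = (-2 - (-7)) / (-1 - (-2)) = 5
g[-4,-2,-1] = (5 - (-15/2)) / (-1 - (-4)) = 25/6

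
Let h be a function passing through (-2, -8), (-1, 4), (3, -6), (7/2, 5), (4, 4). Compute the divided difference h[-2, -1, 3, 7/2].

751/495

h[-2,-1] = (4 - (-8)) / (-1 - (-2)) = 12
h[-1,3] = (-6 - 4) / (3 - (-1)) = -5/2
h[3,7/2] = (5 - (-6)) / (7/2 - 3) = 22
h[-2,-1,3] = (-5/2 - 12) / (3 - (-2)) = -29/10
h[-1,3,7/2] = (22 - (-5/2)) / (7/2 - (-1)) = 49/9
h[-2,-1,3,7/2] = (49/9 - (-29/10)) / (7/2 - (-2)) = 751/495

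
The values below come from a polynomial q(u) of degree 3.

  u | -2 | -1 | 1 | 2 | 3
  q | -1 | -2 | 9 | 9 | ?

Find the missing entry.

-8/3

The 4 known values determine q uniquely (degree ≤ 3).
Evaluate each Lagrange basis at u = 3:
L_0(3) = (4)·(2)·(1)/[(-1)·(-3)·(-4)] = -2/3
L_1(3) = (5)·(2)·(1)/[(1)·(-2)·(-3)] = 5/3
L_2(3) = (5)·(4)·(1)/[(3)·(2)·(-1)] = -10/3
L_3(3) = (5)·(4)·(2)/[(4)·(3)·(1)] = 10/3
Sum: (-1)·(-2/3) + (-2)·(5/3) + 9·(-10/3) + 9·(10/3) = -8/3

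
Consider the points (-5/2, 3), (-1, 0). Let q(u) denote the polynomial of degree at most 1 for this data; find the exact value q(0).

-2

L_0(0) = (1)/[(-3/2)] = -2/3
L_1(0) = (5/2)/[(3/2)] = 5/3
Sum: 3·(-2/3) + 0 = -2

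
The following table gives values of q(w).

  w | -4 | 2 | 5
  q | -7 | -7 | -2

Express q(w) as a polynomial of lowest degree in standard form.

Build the Lagrange basis polynomials:
L_0(w) = (w - 2)(w - 5) / [54] = (1/54)w^2 - (7/54)w + 5/27
L_1(w) = (w + 4)(w - 5) / [-18] = -(1/18)w^2 + (1/18)w + 10/9
L_2(w) = (w + 4)(w - 2) / [27] = (1/27)w^2 + (2/27)w - 8/27
q(w) = (-7)·L_0 + (-7)·L_1 + (-2)·L_2
  (-7)·L_0(w) = -(7/54)w^2 + (49/54)w - 35/27
  (-7)·L_1(w) = (7/18)w^2 - (7/18)w - 70/9
  (-2)·L_2(w) = -(2/27)w^2 - (4/27)w + 16/27
Adding term by term: (5/27)w^2 + (10/27)w - 229/27

q(w) = (5/27)w^2 + (10/27)w - 229/27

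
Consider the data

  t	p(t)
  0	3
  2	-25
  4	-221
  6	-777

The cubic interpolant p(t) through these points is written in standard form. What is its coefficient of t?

Build the Lagrange basis polynomials:
L_0(t) = (t - 2)(t - 4)(t - 6) / [-48] = -(1/48)t^3 + (1/4)t^2 - (11/12)t + 1
L_1(t) = t(t - 4)(t - 6) / [16] = (1/16)t^3 - (5/8)t^2 + (3/2)t
L_2(t) = t(t - 2)(t - 6) / [-16] = -(1/16)t^3 + (1/2)t^2 - (3/4)t
L_3(t) = t(t - 2)(t - 4) / [48] = (1/48)t^3 - (1/8)t^2 + (1/6)t
p(t) = 3·L_0 + (-25)·L_1 + (-221)·L_2 + (-777)·L_3
Only the coefficient of t is needed; take it from each L_i and combine:
3·(-11/12) + (-25)·(3/2) + (-221)·(-3/4) + (-777)·(1/6) = -4

-4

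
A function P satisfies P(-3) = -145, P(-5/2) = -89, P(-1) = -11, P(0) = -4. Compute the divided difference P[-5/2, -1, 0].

P[-5/2,-1] = (-11 - (-89)) / (-1 - (-5/2)) = 52
P[-1,0] = (-4 - (-11)) / (0 - (-1)) = 7
P[-5/2,-1,0] = (7 - 52) / (0 - (-5/2)) = -18

-18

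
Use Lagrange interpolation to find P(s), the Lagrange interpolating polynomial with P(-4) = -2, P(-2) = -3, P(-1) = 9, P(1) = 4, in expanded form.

P(s) = -(9/5)s^3 - (253/30)s^2 - (7/10)s + 224/15

Build the Lagrange basis polynomials:
L_0(s) = (s + 2)(s + 1)(s - 1) / [-30] = -(1/30)s^3 - (1/15)s^2 + (1/30)s + 1/15
L_1(s) = (s + 4)(s + 1)(s - 1) / [6] = (1/6)s^3 + (2/3)s^2 - (1/6)s - 2/3
L_2(s) = (s + 4)(s + 2)(s - 1) / [-6] = -(1/6)s^3 - (5/6)s^2 - (1/3)s + 4/3
L_3(s) = (s + 4)(s + 2)(s + 1) / [30] = (1/30)s^3 + (7/30)s^2 + (7/15)s + 4/15
P(s) = (-2)·L_0 + (-3)·L_1 + 9·L_2 + 4·L_3
  (-2)·L_0(s) = (1/15)s^3 + (2/15)s^2 - (1/15)s - 2/15
  (-3)·L_1(s) = -(1/2)s^3 - 2s^2 + (1/2)s + 2
  9·L_2(s) = -(3/2)s^3 - (15/2)s^2 - 3s + 12
  4·L_3(s) = (2/15)s^3 + (14/15)s^2 + (28/15)s + 16/15
Adding term by term: -(9/5)s^3 - (253/30)s^2 - (7/10)s + 224/15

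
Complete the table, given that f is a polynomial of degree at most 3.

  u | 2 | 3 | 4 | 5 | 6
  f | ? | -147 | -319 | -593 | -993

The 4 known values determine f uniquely (degree ≤ 3).
L_0(2) = (-2)·(-3)·(-4)/[(-1)·(-2)·(-3)] = 4
L_1(2) = (-1)·(-3)·(-4)/[(1)·(-1)·(-2)] = -6
L_2(2) = (-1)·(-2)·(-4)/[(2)·(1)·(-1)] = 4
L_3(2) = (-1)·(-2)·(-3)/[(3)·(2)·(1)] = -1
Sum: (-147)·(4) + (-319)·(-6) + (-593)·(4) + (-993)·(-1) = -53

-53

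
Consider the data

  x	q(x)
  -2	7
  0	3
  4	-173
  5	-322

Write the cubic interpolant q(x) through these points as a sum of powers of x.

L_0(x) = x(x - 4)(x - 5) / [-84] = -(1/84)x^3 + (3/28)x^2 - (5/21)x
L_1(x) = (x + 2)(x - 4)(x - 5) / [40] = (1/40)x^3 - (7/40)x^2 + (1/20)x + 1
L_2(x) = (x + 2)x(x - 5) / [-24] = -(1/24)x^3 + (1/8)x^2 + (5/12)x
L_3(x) = (x + 2)x(x - 4) / [35] = (1/35)x^3 - (2/35)x^2 - (8/35)x
q(x) = 7·L_0 + 3·L_1 + (-173)·L_2 + (-322)·L_3
  7·L_0(x) = -(1/12)x^3 + (3/4)x^2 - (5/3)x
  3·L_1(x) = (3/40)x^3 - (21/40)x^2 + (3/20)x + 3
  (-173)·L_2(x) = (173/24)x^3 - (173/8)x^2 - (865/12)x
  (-322)·L_3(x) = -(46/5)x^3 + (92/5)x^2 + (368/5)x
Adding term by term: -2x^3 - 3x^2 + 3

q(x) = -2x^3 - 3x^2 + 3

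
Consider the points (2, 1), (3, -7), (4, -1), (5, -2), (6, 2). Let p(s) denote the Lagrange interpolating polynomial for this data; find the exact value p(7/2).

Evaluate each Lagrange basis at s = 7/2:
L_0(7/2) = (1/2)·(-1/2)·(-3/2)·(-5/2)/[(-1)·(-2)·(-3)·(-4)] = -5/128
L_1(7/2) = (3/2)·(-1/2)·(-3/2)·(-5/2)/[(1)·(-1)·(-2)·(-3)] = 15/32
L_2(7/2) = (3/2)·(1/2)·(-3/2)·(-5/2)/[(2)·(1)·(-1)·(-2)] = 45/64
L_3(7/2) = (3/2)·(1/2)·(-1/2)·(-5/2)/[(3)·(2)·(1)·(-1)] = -5/32
L_4(7/2) = (3/2)·(1/2)·(-1/2)·(-3/2)/[(4)·(3)·(2)·(1)] = 3/128
Sum: 1·(-5/128) + (-7)·(15/32) + (-1)·(45/64) + (-2)·(-5/32) + 2·(3/128) = -469/128

-469/128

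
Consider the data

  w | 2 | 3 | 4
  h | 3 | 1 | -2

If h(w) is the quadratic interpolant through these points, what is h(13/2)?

-111/8

L_0(13/2) = (7/2)·(5/2)/[(-1)·(-2)] = 35/8
L_1(13/2) = (9/2)·(5/2)/[(1)·(-1)] = -45/4
L_2(13/2) = (9/2)·(7/2)/[(2)·(1)] = 63/8
Sum: 3·(35/8) + 1·(-45/4) + (-2)·(63/8) = -111/8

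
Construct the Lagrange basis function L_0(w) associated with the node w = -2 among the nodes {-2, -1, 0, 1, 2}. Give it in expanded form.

L_0(w) = (w + 1)w(w - 1)(w - 2) / [(-1)·(-2)·(-3)·(-4)]
       = (w^4 - 2w^3 - w^2 + 2w) / (24)

L_0(w) = (1/24)w^4 - (1/12)w^3 - (1/24)w^2 + (1/12)w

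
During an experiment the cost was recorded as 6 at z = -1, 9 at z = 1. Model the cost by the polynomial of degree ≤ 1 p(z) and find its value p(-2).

Evaluate each Lagrange basis at z = -2:
L_0(-2) = (-3)/[(-2)] = 3/2
L_1(-2) = (-1)/[(2)] = -1/2
Sum: 6·(3/2) + 9·(-1/2) = 9/2

9/2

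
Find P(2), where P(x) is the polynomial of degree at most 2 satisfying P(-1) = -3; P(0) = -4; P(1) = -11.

Evaluate each Lagrange basis at x = 2:
L_0(2) = (2)·(1)/[(-1)·(-2)] = 1
L_1(2) = (3)·(1)/[(1)·(-1)] = -3
L_2(2) = (3)·(2)/[(2)·(1)] = 3
Sum: (-3)·(1) + (-4)·(-3) + (-11)·(3) = -24

-24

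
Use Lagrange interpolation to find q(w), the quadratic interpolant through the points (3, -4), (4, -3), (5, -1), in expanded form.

Build the Lagrange basis polynomials:
L_0(w) = (w - 4)(w - 5) / [2] = (1/2)w^2 - (9/2)w + 10
L_1(w) = (w - 3)(w - 5) / [-1] = -w^2 + 8w - 15
L_2(w) = (w - 3)(w - 4) / [2] = (1/2)w^2 - (7/2)w + 6
q(w) = (-4)·L_0 + (-3)·L_1 + (-1)·L_2
  (-4)·L_0(w) = -2w^2 + 18w - 40
  (-3)·L_1(w) = 3w^2 - 24w + 45
  (-1)·L_2(w) = -(1/2)w^2 + (7/2)w - 6
Adding term by term: (1/2)w^2 - (5/2)w - 1

q(w) = (1/2)w^2 - (5/2)w - 1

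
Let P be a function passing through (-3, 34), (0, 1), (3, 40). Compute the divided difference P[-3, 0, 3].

4

P[-3,0] = (1 - 34) / (0 - (-3)) = -11
P[0,3] = (40 - 1) / (3 - 0) = 13
P[-3,0,3] = (13 - (-11)) / (3 - (-3)) = 4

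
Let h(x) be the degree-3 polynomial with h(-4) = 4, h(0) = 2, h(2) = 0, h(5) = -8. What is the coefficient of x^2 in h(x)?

Build the Lagrange basis polynomials:
L_0(x) = x(x - 2)(x - 5) / [-216] = -(1/216)x^3 + (7/216)x^2 - (5/108)x
L_1(x) = (x + 4)(x - 2)(x - 5) / [40] = (1/40)x^3 - (3/40)x^2 - (9/20)x + 1
L_2(x) = (x + 4)x(x - 5) / [-36] = -(1/36)x^3 + (1/36)x^2 + (5/9)x
L_3(x) = (x + 4)x(x - 2) / [135] = (1/135)x^3 + (2/135)x^2 - (8/135)x
h(x) = 4·L_0 + 2·L_1 + 0·L_2 + (-8)·L_3
Only the coefficient of x^2 is needed; take it from each L_i and combine:
4·(7/216) + 2·(-3/40) + 0·(1/36) + (-8)·(2/135) = -5/36

-5/36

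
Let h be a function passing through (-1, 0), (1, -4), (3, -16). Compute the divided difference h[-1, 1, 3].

-1

h[-1,1] = (-4 - 0) / (1 - (-1)) = -2
h[1,3] = (-16 - (-4)) / (3 - 1) = -6
h[-1,1,3] = (-6 - (-2)) / (3 - (-1)) = -1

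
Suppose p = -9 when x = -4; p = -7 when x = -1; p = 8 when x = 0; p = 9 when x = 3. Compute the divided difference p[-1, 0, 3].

-11/3

p[-1,0] = (8 - (-7)) / (0 - (-1)) = 15
p[0,3] = (9 - 8) / (3 - 0) = 1/3
p[-1,0,3] = (1/3 - 15) / (3 - (-1)) = -11/3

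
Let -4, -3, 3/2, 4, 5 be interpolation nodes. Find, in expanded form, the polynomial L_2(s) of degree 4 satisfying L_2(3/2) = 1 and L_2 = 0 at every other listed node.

L_2(s) = (s + 4)(s + 3)(s - 4)(s - 5) / [(11/2)·(9/2)·(-5/2)·(-7/2)]
       = (s^4 - 2s^3 - 31s^2 + 32s + 240) / (3465/16)

L_2(s) = (16/3465)s^4 - (32/3465)s^3 - (496/3465)s^2 + (512/3465)s + 256/231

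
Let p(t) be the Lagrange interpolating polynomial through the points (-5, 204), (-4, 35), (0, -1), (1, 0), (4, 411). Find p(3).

140

Evaluate each Lagrange basis at t = 3:
L_0(3) = (7)·(3)·(2)·(-1)/[(-1)·(-5)·(-6)·(-9)] = -7/45
L_1(3) = (8)·(3)·(2)·(-1)/[(1)·(-4)·(-5)·(-8)] = 3/10
L_2(3) = (8)·(7)·(2)·(-1)/[(5)·(4)·(-1)·(-4)] = -7/5
L_3(3) = (8)·(7)·(3)·(-1)/[(6)·(5)·(1)·(-3)] = 28/15
L_4(3) = (8)·(7)·(3)·(2)/[(9)·(8)·(4)·(3)] = 7/18
Sum: 204·(-7/45) + 35·(3/10) + (-1)·(-7/5) + 0 + 411·(7/18) = 140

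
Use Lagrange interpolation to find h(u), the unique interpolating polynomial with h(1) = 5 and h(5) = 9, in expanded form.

Build the Lagrange basis polynomials:
L_0(u) = (u - 5) / [-4] = -(1/4)u + 5/4
L_1(u) = (u - 1) / [4] = (1/4)u - 1/4
h(u) = 5·L_0 + 9·L_1
  5·L_0(u) = -(5/4)u + 25/4
  9·L_1(u) = (9/4)u - 9/4
Adding term by term: u + 4

h(u) = u + 4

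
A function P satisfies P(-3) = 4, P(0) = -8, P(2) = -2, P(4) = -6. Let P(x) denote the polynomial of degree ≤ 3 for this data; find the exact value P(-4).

794/35

L_0(-4) = (-4)·(-6)·(-8)/[(-3)·(-5)·(-7)] = 64/35
L_1(-4) = (-1)·(-6)·(-8)/[(3)·(-2)·(-4)] = -2
L_2(-4) = (-1)·(-4)·(-8)/[(5)·(2)·(-2)] = 8/5
L_3(-4) = (-1)·(-4)·(-6)/[(7)·(4)·(2)] = -3/7
Sum: 4·(64/35) + (-8)·(-2) + (-2)·(8/5) + (-6)·(-3/7) = 794/35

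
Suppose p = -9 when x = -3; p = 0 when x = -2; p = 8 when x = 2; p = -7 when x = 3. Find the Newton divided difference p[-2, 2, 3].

p[-2,2] = (8 - 0) / (2 - (-2)) = 2
p[2,3] = (-7 - 8) / (3 - 2) = -15
p[-2,2,3] = (-15 - 2) / (3 - (-2)) = -17/5

-17/5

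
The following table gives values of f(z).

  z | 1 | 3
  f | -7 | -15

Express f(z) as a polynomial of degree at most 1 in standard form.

f(z) = -4z - 3

L_0(z) = (z - 3) / [-2] = -(1/2)z + 3/2
L_1(z) = (z - 1) / [2] = (1/2)z - 1/2
f(z) = (-7)·L_0 + (-15)·L_1
  (-7)·L_0(z) = (7/2)z - 21/2
  (-15)·L_1(z) = -(15/2)z + 15/2
Adding term by term: -4z - 3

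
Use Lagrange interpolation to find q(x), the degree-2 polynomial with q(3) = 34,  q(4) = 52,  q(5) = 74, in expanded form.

q(x) = 2x^2 + 4x + 4

L_0(x) = (x - 4)(x - 5) / [2] = (1/2)x^2 - (9/2)x + 10
L_1(x) = (x - 3)(x - 5) / [-1] = -x^2 + 8x - 15
L_2(x) = (x - 3)(x - 4) / [2] = (1/2)x^2 - (7/2)x + 6
q(x) = 34·L_0 + 52·L_1 + 74·L_2
  34·L_0(x) = 17x^2 - 153x + 340
  52·L_1(x) = -52x^2 + 416x - 780
  74·L_2(x) = 37x^2 - 259x + 444
Adding term by term: 2x^2 + 4x + 4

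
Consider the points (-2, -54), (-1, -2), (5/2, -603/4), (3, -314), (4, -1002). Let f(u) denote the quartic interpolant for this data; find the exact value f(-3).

-302

Evaluate each Lagrange basis at u = -3:
L_0(-3) = (-2)·(-11/2)·(-6)·(-7)/[(-1)·(-9/2)·(-5)·(-6)] = 154/45
L_1(-3) = (-1)·(-11/2)·(-6)·(-7)/[(1)·(-7/2)·(-4)·(-5)] = -33/10
L_2(-3) = (-1)·(-2)·(-6)·(-7)/[(9/2)·(7/2)·(-1/2)·(-3/2)] = 64/9
L_3(-3) = (-1)·(-2)·(-11/2)·(-7)/[(5)·(4)·(1/2)·(-1)] = -77/10
L_4(-3) = (-1)·(-2)·(-11/2)·(-6)/[(6)·(5)·(3/2)·(1)] = 22/15
Sum: (-54)·(154/45) + (-2)·(-33/10) + (-603/4)·(64/9) + (-314)·(-77/10) + (-1002)·(22/15) = -302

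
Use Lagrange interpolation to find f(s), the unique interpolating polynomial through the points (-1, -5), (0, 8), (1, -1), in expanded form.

L_0(s) = s(s - 1) / [2] = (1/2)s^2 - (1/2)s
L_1(s) = (s + 1)(s - 1) / [-1] = -s^2 + 1
L_2(s) = (s + 1)s / [2] = (1/2)s^2 + (1/2)s
f(s) = (-5)·L_0 + 8·L_1 + (-1)·L_2
  (-5)·L_0(s) = -(5/2)s^2 + (5/2)s
  8·L_1(s) = -8s^2 + 8
  (-1)·L_2(s) = -(1/2)s^2 - (1/2)s
Adding term by term: -11s^2 + 2s + 8

f(s) = -11s^2 + 2s + 8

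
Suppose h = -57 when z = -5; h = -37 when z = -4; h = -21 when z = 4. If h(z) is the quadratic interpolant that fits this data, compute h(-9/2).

L_0(-9/2) = (-1/2)·(-17/2)/[(-1)·(-9)] = 17/36
L_1(-9/2) = (1/2)·(-17/2)/[(1)·(-8)] = 17/32
L_2(-9/2) = (1/2)·(-1/2)/[(9)·(8)] = -1/288
Sum: (-57)·(17/36) + (-37)·(17/32) + (-21)·(-1/288) = -93/2

-93/2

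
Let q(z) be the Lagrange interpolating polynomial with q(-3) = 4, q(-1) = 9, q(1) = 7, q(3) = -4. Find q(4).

-27/2

Evaluate each Lagrange basis at z = 4:
L_0(4) = (5)·(3)·(1)/[(-2)·(-4)·(-6)] = -5/16
L_1(4) = (7)·(3)·(1)/[(2)·(-2)·(-4)] = 21/16
L_2(4) = (7)·(5)·(1)/[(4)·(2)·(-2)] = -35/16
L_3(4) = (7)·(5)·(3)/[(6)·(4)·(2)] = 35/16
Sum: 4·(-5/16) + 9·(21/16) + 7·(-35/16) + (-4)·(35/16) = -27/2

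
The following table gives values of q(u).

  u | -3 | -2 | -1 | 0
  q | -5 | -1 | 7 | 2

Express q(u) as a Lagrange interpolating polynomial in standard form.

Build the Lagrange basis polynomials:
L_0(u) = (u + 2)(u + 1)u / [-6] = -(1/6)u^3 - (1/2)u^2 - (1/3)u
L_1(u) = (u + 3)(u + 1)u / [2] = (1/2)u^3 + 2u^2 + (3/2)u
L_2(u) = (u + 3)(u + 2)u / [-2] = -(1/2)u^3 - (5/2)u^2 - 3u
L_3(u) = (u + 3)(u + 2)(u + 1) / [6] = (1/6)u^3 + u^2 + (11/6)u + 1
q(u) = (-5)·L_0 + (-1)·L_1 + 7·L_2 + 2·L_3
  (-5)·L_0(u) = (5/6)u^3 + (5/2)u^2 + (5/3)u
  (-1)·L_1(u) = -(1/2)u^3 - 2u^2 - (3/2)u
  7·L_2(u) = -(7/2)u^3 - (35/2)u^2 - 21u
  2·L_3(u) = (1/3)u^3 + 2u^2 + (11/3)u + 2
Adding term by term: -(17/6)u^3 - 15u^2 - (103/6)u + 2

q(u) = -(17/6)u^3 - 15u^2 - (103/6)u + 2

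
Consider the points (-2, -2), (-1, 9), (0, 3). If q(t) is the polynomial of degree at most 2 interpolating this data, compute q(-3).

-30

Evaluate each Lagrange basis at t = -3:
L_0(-3) = (-2)·(-3)/[(-1)·(-2)] = 3
L_1(-3) = (-1)·(-3)/[(1)·(-1)] = -3
L_2(-3) = (-1)·(-2)/[(2)·(1)] = 1
Sum: (-2)·(3) + 9·(-3) + 3·(1) = -30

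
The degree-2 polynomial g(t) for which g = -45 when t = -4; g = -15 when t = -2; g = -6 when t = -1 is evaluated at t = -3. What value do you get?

-28

Evaluate each Lagrange basis at t = -3:
L_0(-3) = (-1)·(-2)/[(-2)·(-3)] = 1/3
L_1(-3) = (1)·(-2)/[(2)·(-1)] = 1
L_2(-3) = (1)·(-1)/[(3)·(1)] = -1/3
Sum: (-45)·(1/3) + (-15)·(1) + (-6)·(-1/3) = -28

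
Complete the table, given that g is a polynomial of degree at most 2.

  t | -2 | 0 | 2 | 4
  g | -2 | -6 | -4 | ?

4

The 3 known values determine g uniquely (degree ≤ 2).
L_0(4) = (4)·(2)/[(-2)·(-4)] = 1
L_1(4) = (6)·(2)/[(2)·(-2)] = -3
L_2(4) = (6)·(4)/[(4)·(2)] = 3
Sum: (-2)·(1) + (-6)·(-3) + (-4)·(3) = 4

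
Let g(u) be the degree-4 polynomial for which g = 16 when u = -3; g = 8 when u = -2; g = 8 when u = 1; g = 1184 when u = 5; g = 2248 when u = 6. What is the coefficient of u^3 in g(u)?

Build the Lagrange basis polynomials:
L_0(u) = (u + 2)(u - 1)(u - 5)(u - 6) / [288] = (1/288)u^4 - (5/144)u^3 + (17/288)u^2 + (13/72)u - 5/24
L_1(u) = (u + 3)(u - 1)(u - 5)(u - 6) / [-168] = -(1/168)u^4 + (3/56)u^3 - (5/168)u^2 - (31/56)u + 15/28
L_2(u) = (u + 3)(u + 2)(u - 5)(u - 6) / [240] = (1/240)u^4 - (1/40)u^3 - (19/240)u^2 + (7/20)u + 3/4
L_3(u) = (u + 3)(u + 2)(u - 1)(u - 6) / [-224] = -(1/224)u^4 + (1/112)u^3 + (23/224)u^2 + (3/56)u - 9/56
L_4(u) = (u + 3)(u + 2)(u - 1)(u - 5) / [360] = (1/360)u^4 - (1/360)u^3 - (19/360)u^2 - (11/360)u + 1/12
g(u) = 16·L_0 + 8·L_1 + 8·L_2 + 1184·L_3 + 2248·L_4
Only the coefficient of u^3 is needed; take it from each L_i and combine:
16·(-5/144) + 8·(3/56) + 8·(-1/40) + 1184·(1/112) + 2248·(-1/360) = 4

4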